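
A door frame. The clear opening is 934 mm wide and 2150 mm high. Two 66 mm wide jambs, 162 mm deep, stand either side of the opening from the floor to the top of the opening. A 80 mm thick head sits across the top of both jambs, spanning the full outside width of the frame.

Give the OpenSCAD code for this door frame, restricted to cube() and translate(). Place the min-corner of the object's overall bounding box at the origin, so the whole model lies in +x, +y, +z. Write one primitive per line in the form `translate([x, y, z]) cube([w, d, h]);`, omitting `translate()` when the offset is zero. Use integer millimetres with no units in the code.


cube([66, 162, 2150]);
translate([1000, 0, 0]) cube([66, 162, 2150]);
translate([0, 0, 2150]) cube([1066, 162, 80]);


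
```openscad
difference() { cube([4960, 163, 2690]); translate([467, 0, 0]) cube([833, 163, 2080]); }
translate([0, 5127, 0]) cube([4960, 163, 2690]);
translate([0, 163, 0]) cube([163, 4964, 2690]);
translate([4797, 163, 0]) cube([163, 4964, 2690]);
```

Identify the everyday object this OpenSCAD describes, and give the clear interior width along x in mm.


A single room. The interior width is 4634 mm.

Four walls enclosing a rectangle with a door in the front wall — a room. Outside width 4960 minus two 163 mm walls gives 4634 mm.


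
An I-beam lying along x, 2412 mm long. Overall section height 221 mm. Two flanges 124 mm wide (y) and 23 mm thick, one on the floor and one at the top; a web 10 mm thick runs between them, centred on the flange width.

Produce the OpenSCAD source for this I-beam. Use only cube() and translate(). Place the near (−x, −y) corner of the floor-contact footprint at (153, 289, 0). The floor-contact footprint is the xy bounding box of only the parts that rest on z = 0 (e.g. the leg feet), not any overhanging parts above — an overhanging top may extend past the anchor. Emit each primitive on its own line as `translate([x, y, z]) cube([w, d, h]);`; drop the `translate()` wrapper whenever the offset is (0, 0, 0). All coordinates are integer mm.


translate([153, 289, 0]) cube([2412, 124, 23]);
translate([153, 346, 23]) cube([2412, 10, 175]);
translate([153, 289, 198]) cube([2412, 124, 23]);


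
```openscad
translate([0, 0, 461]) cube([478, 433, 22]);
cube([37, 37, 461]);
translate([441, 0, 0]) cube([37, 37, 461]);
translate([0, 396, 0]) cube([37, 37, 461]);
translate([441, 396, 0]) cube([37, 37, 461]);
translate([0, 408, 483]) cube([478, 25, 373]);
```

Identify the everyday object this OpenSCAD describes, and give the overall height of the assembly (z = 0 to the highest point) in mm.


A chair. The overall height is 856 mm.

A slab on four corner posts with a tall panel at the back — a chair. The seat slab sits at z = 461 with thickness 22, and the 373 mm backrest starts at the seat top, so the overall height is 461 + 22 + 373 = 856 mm.


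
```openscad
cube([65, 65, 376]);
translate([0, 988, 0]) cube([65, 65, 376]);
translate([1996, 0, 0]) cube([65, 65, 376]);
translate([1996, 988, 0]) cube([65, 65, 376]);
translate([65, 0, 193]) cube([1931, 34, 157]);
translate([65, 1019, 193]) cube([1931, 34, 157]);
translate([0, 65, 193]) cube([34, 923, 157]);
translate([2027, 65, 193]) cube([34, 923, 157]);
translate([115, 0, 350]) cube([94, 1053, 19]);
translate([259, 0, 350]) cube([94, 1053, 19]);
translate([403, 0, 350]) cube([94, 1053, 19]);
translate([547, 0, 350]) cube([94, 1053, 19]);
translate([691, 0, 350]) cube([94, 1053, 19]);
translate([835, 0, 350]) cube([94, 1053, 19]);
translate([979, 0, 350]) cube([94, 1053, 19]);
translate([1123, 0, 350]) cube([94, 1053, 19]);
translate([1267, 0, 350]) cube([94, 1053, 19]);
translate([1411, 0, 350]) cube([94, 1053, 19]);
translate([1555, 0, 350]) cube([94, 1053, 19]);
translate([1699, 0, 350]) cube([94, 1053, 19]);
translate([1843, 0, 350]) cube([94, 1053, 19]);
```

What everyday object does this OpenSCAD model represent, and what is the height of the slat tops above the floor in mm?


A bed frame. The slat-top height is 369 mm.

Four posts, four rails, and a row of slats — a bed frame. Slats sit on the rails at z = 193 + 157 = 350; with slat thickness 19, the top is 369 mm.


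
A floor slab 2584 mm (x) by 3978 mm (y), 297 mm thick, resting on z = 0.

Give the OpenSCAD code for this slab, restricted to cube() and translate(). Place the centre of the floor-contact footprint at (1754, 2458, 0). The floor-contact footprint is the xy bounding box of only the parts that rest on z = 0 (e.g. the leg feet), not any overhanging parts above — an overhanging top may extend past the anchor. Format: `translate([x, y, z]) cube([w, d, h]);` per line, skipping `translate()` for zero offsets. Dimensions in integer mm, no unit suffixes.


translate([462, 469, 0]) cube([2584, 3978, 297]);


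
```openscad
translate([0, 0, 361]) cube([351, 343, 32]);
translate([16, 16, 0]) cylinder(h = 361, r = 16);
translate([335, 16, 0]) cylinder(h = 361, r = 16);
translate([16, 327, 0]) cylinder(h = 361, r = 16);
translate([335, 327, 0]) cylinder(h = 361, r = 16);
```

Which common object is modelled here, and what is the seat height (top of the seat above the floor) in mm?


A stool. The seat height is 393 mm.

A 351×343×32 slab at z = 361 on four corner cylinders — a stool. The seat top is 361 + 32 = 393 mm.


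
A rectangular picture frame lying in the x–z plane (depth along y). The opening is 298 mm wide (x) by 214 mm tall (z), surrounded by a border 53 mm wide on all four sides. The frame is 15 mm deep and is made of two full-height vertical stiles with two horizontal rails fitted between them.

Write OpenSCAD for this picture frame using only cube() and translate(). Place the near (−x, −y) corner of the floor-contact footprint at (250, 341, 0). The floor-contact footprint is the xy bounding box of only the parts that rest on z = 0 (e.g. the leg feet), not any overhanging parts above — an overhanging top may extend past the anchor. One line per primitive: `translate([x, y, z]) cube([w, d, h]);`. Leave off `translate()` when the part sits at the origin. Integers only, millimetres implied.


translate([250, 341, 0]) cube([53, 15, 320]);
translate([601, 341, 0]) cube([53, 15, 320]);
translate([303, 341, 0]) cube([298, 15, 53]);
translate([303, 341, 267]) cube([298, 15, 53]);


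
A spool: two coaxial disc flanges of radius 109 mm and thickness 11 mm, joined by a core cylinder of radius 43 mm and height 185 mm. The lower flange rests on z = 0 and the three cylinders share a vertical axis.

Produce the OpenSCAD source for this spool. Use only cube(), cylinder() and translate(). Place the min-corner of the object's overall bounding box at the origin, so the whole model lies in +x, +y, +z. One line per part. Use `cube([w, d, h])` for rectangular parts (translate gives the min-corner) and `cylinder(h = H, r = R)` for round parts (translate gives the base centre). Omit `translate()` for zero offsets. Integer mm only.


translate([109, 109, 0]) cylinder(h = 11, r = 109);
translate([109, 109, 11]) cylinder(h = 185, r = 43);
translate([109, 109, 196]) cylinder(h = 11, r = 109);


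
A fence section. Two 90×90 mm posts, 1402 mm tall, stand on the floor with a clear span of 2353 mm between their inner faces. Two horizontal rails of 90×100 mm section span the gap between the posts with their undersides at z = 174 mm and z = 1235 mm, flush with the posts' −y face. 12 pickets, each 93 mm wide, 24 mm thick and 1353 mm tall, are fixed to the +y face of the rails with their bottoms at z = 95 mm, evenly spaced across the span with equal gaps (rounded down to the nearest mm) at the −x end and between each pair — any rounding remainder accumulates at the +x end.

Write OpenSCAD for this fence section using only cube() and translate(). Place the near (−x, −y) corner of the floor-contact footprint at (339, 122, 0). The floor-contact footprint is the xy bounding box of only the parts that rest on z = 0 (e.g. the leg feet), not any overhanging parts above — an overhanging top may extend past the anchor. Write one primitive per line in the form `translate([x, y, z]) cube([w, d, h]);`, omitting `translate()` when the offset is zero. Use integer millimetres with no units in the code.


translate([339, 122, 0]) cube([90, 90, 1402]);
translate([2782, 122, 0]) cube([90, 90, 1402]);
translate([429, 122, 174]) cube([2353, 90, 100]);
translate([429, 122, 1235]) cube([2353, 90, 100]);
translate([524, 212, 95]) cube([93, 24, 1353]);
translate([712, 212, 95]) cube([93, 24, 1353]);
translate([900, 212, 95]) cube([93, 24, 1353]);
translate([1088, 212, 95]) cube([93, 24, 1353]);
translate([1276, 212, 95]) cube([93, 24, 1353]);
translate([1464, 212, 95]) cube([93, 24, 1353]);
translate([1652, 212, 95]) cube([93, 24, 1353]);
translate([1840, 212, 95]) cube([93, 24, 1353]);
translate([2028, 212, 95]) cube([93, 24, 1353]);
translate([2216, 212, 95]) cube([93, 24, 1353]);
translate([2404, 212, 95]) cube([93, 24, 1353]);
translate([2592, 212, 95]) cube([93, 24, 1353]);


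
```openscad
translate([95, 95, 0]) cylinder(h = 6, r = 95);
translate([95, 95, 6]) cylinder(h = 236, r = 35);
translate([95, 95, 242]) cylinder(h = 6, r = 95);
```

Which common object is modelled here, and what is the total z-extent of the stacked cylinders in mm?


A spool. The overall height is 248 mm.

Three coaxial cylinders, large–small–large — a spool. Two 6 mm flanges and a 236 mm core give 6 + 236 + 6 = 248 mm.


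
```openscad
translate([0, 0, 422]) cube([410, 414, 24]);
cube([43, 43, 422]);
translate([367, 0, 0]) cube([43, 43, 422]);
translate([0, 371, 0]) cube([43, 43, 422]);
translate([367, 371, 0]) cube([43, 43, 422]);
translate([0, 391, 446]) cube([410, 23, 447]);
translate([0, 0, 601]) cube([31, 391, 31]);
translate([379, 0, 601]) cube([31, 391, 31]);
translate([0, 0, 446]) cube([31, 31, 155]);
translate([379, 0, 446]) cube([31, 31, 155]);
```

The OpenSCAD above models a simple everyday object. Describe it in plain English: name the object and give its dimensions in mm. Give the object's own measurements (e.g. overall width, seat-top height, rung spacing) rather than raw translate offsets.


A chair. The seat is a 410×414×24 mm slab with its top at z = 446 mm, on four 43×43 mm corner legs (flush with the seat edges, standing on z = 0). A flat backrest 23 mm thick, 447 mm tall, spans the full seat width and rises from the seat top along its +y edge, rear face flush with the rear of the seat. Two armrests of 31×31 mm section run along each side from the seat's front edge to the front of the backrest, top faces 186 mm above the seat top and outer faces flush with the seat's x-edges; a 31×31 mm post under the front of each armrest stands on the seat at the front corner.


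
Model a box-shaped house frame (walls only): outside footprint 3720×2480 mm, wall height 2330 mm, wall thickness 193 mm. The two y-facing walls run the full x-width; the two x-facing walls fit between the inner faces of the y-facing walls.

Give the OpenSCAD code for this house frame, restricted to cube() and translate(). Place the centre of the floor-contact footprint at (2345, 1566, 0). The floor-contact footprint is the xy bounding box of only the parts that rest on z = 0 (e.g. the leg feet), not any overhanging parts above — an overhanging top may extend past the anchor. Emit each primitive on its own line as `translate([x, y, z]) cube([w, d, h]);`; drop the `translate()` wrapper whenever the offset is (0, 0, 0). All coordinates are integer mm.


translate([485, 326, 0]) cube([3720, 193, 2330]);
translate([485, 2613, 0]) cube([3720, 193, 2330]);
translate([485, 519, 0]) cube([193, 2094, 2330]);
translate([4012, 519, 0]) cube([193, 2094, 2330]);


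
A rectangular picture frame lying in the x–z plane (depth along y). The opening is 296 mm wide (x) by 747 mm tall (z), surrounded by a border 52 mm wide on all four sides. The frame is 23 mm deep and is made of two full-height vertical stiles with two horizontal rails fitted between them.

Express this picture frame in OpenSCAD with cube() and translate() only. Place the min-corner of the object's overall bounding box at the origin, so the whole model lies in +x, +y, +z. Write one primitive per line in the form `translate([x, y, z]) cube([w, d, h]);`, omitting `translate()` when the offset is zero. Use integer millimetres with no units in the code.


cube([52, 23, 851]);
translate([348, 0, 0]) cube([52, 23, 851]);
translate([52, 0, 0]) cube([296, 23, 52]);
translate([52, 0, 799]) cube([296, 23, 52]);


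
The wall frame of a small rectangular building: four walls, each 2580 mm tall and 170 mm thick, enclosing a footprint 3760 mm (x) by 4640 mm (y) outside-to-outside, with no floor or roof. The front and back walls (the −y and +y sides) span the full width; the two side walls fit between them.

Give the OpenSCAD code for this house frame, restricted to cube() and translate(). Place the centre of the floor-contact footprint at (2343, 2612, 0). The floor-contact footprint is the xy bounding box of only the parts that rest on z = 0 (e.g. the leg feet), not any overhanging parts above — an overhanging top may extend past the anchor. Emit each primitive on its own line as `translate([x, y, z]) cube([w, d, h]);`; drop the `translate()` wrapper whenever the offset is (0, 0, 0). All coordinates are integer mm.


translate([463, 292, 0]) cube([3760, 170, 2580]);
translate([463, 4762, 0]) cube([3760, 170, 2580]);
translate([463, 462, 0]) cube([170, 4300, 2580]);
translate([4053, 462, 0]) cube([170, 4300, 2580]);


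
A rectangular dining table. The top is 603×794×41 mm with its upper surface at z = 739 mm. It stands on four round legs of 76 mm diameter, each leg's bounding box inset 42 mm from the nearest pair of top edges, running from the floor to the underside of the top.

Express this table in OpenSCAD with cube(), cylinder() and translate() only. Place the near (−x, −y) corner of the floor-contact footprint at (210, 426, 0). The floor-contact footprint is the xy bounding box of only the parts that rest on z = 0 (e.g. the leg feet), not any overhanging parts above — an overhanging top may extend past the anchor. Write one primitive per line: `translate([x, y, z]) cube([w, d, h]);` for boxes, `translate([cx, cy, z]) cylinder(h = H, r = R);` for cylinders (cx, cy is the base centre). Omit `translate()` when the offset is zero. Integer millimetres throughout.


// leg_h = 739 - 41 = 698
translate([168, 384, 698]) cube([603, 794, 41]);
translate([248, 464, 0]) cylinder(h = 698, r = 38);
translate([691, 464, 0]) cylinder(h = 698, r = 38);
translate([248, 1098, 0]) cylinder(h = 698, r = 38);
translate([691, 1098, 0]) cylinder(h = 698, r = 38);


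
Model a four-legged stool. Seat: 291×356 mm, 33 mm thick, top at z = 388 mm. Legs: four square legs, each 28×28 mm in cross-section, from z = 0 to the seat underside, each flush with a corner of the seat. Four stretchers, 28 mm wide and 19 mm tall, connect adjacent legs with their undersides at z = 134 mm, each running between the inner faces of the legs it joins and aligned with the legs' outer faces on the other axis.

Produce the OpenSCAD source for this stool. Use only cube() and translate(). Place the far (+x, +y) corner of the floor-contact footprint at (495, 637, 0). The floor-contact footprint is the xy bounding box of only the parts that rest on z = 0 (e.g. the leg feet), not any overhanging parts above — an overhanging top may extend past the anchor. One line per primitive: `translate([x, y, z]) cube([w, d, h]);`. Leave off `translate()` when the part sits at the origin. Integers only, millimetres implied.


// leg_h = 388 - 33 = 355
// stretcher span = 291 - 2*28 = 235
translate([204, 281, 355]) cube([291, 356, 33]);
translate([204, 281, 0]) cube([28, 28, 355]);
translate([467, 281, 0]) cube([28, 28, 355]);
translate([204, 609, 0]) cube([28, 28, 355]);
translate([467, 609, 0]) cube([28, 28, 355]);
translate([232, 281, 134]) cube([235, 28, 19]);
translate([232, 609, 134]) cube([235, 28, 19]);
translate([204, 309, 134]) cube([28, 300, 19]);
translate([467, 309, 134]) cube([28, 300, 19]);


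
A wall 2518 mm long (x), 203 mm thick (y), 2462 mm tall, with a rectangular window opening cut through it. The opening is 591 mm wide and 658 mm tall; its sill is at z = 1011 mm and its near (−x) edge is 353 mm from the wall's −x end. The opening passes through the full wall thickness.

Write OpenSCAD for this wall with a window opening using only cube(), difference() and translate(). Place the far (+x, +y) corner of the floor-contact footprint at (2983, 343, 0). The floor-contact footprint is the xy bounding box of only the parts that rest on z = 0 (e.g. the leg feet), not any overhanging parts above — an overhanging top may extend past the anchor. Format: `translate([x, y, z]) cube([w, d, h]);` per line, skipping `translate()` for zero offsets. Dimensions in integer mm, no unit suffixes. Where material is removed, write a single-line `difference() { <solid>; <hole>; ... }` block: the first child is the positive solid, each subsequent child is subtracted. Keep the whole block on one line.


difference() { translate([465, 140, 0]) cube([2518, 203, 2462]); translate([818, 140, 1011]) cube([591, 203, 658]); }


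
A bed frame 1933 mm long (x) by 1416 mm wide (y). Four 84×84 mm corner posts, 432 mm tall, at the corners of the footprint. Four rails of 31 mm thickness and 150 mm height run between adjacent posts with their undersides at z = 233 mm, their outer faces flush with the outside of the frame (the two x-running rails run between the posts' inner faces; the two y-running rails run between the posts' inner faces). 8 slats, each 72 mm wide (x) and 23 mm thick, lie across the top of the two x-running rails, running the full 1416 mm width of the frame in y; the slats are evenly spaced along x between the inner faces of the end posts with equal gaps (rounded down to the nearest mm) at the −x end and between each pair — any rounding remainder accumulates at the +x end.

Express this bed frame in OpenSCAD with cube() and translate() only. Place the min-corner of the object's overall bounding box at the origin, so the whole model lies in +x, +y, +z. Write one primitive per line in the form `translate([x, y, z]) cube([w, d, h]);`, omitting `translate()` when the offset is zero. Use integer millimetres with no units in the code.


cube([84, 84, 432]);
translate([0, 1332, 0]) cube([84, 84, 432]);
translate([1849, 0, 0]) cube([84, 84, 432]);
translate([1849, 1332, 0]) cube([84, 84, 432]);
translate([84, 0, 233]) cube([1765, 31, 150]);
translate([84, 1385, 233]) cube([1765, 31, 150]);
translate([0, 84, 233]) cube([31, 1248, 150]);
translate([1902, 84, 233]) cube([31, 1248, 150]);
translate([216, 0, 383]) cube([72, 1416, 23]);
translate([420, 0, 383]) cube([72, 1416, 23]);
translate([624, 0, 383]) cube([72, 1416, 23]);
translate([828, 0, 383]) cube([72, 1416, 23]);
translate([1032, 0, 383]) cube([72, 1416, 23]);
translate([1236, 0, 383]) cube([72, 1416, 23]);
translate([1440, 0, 383]) cube([72, 1416, 23]);
translate([1644, 0, 383]) cube([72, 1416, 23]);


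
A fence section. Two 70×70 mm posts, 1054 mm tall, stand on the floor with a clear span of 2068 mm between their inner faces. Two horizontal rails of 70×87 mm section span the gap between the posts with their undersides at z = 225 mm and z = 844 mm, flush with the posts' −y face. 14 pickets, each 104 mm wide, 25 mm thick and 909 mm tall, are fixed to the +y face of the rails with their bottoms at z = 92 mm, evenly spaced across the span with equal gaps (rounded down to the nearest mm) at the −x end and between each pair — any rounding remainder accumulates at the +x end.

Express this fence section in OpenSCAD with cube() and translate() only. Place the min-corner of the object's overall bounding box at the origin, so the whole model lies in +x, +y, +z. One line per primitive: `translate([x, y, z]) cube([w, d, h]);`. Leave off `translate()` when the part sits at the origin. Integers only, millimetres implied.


cube([70, 70, 1054]);
translate([2138, 0, 0]) cube([70, 70, 1054]);
translate([70, 0, 225]) cube([2068, 70, 87]);
translate([70, 0, 844]) cube([2068, 70, 87]);
translate([110, 70, 92]) cube([104, 25, 909]);
translate([254, 70, 92]) cube([104, 25, 909]);
translate([398, 70, 92]) cube([104, 25, 909]);
translate([542, 70, 92]) cube([104, 25, 909]);
translate([686, 70, 92]) cube([104, 25, 909]);
translate([830, 70, 92]) cube([104, 25, 909]);
translate([974, 70, 92]) cube([104, 25, 909]);
translate([1118, 70, 92]) cube([104, 25, 909]);
translate([1262, 70, 92]) cube([104, 25, 909]);
translate([1406, 70, 92]) cube([104, 25, 909]);
translate([1550, 70, 92]) cube([104, 25, 909]);
translate([1694, 70, 92]) cube([104, 25, 909]);
translate([1838, 70, 92]) cube([104, 25, 909]);
translate([1982, 70, 92]) cube([104, 25, 909]);


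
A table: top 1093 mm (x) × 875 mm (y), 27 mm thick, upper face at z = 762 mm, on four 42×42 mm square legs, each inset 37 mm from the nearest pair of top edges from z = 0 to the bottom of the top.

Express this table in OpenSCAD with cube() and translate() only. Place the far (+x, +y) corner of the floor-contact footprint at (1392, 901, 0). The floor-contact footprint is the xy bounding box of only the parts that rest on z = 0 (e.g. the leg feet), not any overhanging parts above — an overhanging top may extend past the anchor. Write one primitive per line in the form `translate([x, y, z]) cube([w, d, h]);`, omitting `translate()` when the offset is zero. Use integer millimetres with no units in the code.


translate([336, 63, 735]) cube([1093, 875, 27]);
translate([373, 100, 0]) cube([42, 42, 735]);
translate([1350, 100, 0]) cube([42, 42, 735]);
translate([373, 859, 0]) cube([42, 42, 735]);
translate([1350, 859, 0]) cube([42, 42, 735]);


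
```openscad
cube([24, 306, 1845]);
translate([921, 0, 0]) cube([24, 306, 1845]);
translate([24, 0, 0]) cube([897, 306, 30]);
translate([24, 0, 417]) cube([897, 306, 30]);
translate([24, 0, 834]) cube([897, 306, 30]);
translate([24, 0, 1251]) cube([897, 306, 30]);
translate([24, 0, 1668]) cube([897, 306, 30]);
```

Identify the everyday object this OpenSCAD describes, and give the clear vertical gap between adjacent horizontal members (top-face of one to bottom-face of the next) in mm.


A bookshelf. The clear shelf gap is 387 mm.

Two tall side panels with 5 horizontal boards between them — a bookshelf. The first two shelf undersides are at z = 0 and z = 417; with shelf thickness 30, the clear gap is 417 − 0 − 30 = 387 mm.


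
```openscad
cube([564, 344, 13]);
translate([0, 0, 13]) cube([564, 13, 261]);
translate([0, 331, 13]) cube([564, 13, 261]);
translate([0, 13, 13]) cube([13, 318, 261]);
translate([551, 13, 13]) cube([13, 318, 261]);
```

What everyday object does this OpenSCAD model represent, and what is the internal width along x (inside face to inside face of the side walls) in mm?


An open box. The internal width is 538 mm.

A 564×344 base slab with four walls standing on it — an open box. The base is 564 mm wide and the walls are 13 mm thick, so the internal width is 564 − 2 × 13 = 538 mm.


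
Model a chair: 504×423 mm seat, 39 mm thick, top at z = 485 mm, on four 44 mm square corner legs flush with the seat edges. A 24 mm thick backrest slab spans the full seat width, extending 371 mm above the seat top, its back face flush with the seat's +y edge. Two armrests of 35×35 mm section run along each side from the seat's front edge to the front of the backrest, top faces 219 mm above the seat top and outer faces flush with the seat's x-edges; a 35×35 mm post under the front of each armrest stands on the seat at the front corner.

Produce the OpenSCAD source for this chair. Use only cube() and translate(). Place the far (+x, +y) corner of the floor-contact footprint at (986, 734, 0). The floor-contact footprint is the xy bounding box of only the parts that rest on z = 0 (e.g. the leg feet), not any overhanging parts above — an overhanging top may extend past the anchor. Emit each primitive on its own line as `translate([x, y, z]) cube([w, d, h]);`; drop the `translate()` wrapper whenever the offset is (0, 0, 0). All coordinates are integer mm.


translate([482, 311, 446]) cube([504, 423, 39]);
translate([482, 311, 0]) cube([44, 44, 446]);
translate([942, 311, 0]) cube([44, 44, 446]);
translate([482, 690, 0]) cube([44, 44, 446]);
translate([942, 690, 0]) cube([44, 44, 446]);
translate([482, 710, 485]) cube([504, 24, 371]);
translate([482, 311, 669]) cube([35, 399, 35]);
translate([951, 311, 669]) cube([35, 399, 35]);
translate([482, 311, 485]) cube([35, 35, 184]);
translate([951, 311, 485]) cube([35, 35, 184]);


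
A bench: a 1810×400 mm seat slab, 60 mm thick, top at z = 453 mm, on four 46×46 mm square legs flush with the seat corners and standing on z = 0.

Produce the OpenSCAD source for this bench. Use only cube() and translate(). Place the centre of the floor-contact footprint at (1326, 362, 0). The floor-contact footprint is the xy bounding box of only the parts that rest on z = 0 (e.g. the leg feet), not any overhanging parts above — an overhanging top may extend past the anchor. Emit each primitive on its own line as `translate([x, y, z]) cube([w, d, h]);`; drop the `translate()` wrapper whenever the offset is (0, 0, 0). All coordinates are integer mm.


// leg_h = 453 − 60 = 393
translate([421, 162, 393]) cube([1810, 400, 60]);
translate([421, 162, 0]) cube([46, 46, 393]);
translate([421, 516, 0]) cube([46, 46, 393]);
translate([2185, 162, 0]) cube([46, 46, 393]);
translate([2185, 516, 0]) cube([46, 46, 393]);


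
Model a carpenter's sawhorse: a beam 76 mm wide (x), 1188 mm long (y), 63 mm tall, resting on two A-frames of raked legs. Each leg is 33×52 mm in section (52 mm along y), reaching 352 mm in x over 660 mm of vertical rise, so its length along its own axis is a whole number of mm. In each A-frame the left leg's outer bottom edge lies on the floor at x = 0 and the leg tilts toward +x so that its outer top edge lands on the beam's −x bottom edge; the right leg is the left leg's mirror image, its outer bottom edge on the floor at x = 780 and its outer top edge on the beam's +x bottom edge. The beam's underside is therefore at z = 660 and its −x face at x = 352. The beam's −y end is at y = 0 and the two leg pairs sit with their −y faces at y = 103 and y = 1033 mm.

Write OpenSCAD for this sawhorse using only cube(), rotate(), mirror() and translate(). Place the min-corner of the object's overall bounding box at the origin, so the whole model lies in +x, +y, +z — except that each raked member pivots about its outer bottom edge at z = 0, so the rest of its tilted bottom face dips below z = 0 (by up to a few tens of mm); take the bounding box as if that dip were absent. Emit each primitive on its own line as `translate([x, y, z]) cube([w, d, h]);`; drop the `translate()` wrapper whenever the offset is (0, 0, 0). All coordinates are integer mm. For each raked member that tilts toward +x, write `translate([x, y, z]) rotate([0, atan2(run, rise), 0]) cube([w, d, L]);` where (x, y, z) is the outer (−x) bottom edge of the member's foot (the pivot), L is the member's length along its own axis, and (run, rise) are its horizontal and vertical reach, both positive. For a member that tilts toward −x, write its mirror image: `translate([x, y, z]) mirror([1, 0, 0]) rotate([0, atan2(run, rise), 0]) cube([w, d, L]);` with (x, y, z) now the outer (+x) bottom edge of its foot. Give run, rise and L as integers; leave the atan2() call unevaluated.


translate([352, 0, 660]) cube([76, 1188, 63]);
translate([0, 103, 0]) rotate([0, atan2(352, 660), 0]) cube([33, 52, 748]);
translate([780, 103, 0]) mirror([1, 0, 0]) rotate([0, atan2(352, 660), 0]) cube([33, 52, 748]);
translate([0, 1033, 0]) rotate([0, atan2(352, 660), 0]) cube([33, 52, 748]);
translate([780, 1033, 0]) mirror([1, 0, 0]) rotate([0, atan2(352, 660), 0]) cube([33, 52, 748]);


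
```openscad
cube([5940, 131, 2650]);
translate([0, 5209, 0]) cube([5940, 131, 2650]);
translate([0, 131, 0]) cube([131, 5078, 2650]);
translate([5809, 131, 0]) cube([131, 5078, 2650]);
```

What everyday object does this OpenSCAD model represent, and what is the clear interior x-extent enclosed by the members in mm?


A house (or room) frame. The interior width is 5678 mm.

Four 2650 mm walls enclosing a rectangle with no floor or roof — a room or house frame. Outside width is 5940 mm and wall thickness is 131 mm, so the interior width is 5940 − 2 × 131 = 5678 mm.


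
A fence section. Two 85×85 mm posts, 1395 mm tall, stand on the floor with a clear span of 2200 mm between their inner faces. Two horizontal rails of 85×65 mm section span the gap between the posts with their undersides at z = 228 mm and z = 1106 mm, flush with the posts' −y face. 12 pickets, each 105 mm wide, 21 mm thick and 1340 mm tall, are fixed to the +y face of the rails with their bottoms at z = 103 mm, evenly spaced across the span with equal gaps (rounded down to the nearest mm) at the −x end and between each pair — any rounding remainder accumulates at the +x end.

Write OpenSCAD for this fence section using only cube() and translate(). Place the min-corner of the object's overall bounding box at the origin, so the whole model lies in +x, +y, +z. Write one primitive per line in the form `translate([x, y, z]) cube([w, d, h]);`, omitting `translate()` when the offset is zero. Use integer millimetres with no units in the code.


cube([85, 85, 1395]);
translate([2285, 0, 0]) cube([85, 85, 1395]);
translate([85, 0, 228]) cube([2200, 85, 65]);
translate([85, 0, 1106]) cube([2200, 85, 65]);
translate([157, 85, 103]) cube([105, 21, 1340]);
translate([334, 85, 103]) cube([105, 21, 1340]);
translate([511, 85, 103]) cube([105, 21, 1340]);
translate([688, 85, 103]) cube([105, 21, 1340]);
translate([865, 85, 103]) cube([105, 21, 1340]);
translate([1042, 85, 103]) cube([105, 21, 1340]);
translate([1219, 85, 103]) cube([105, 21, 1340]);
translate([1396, 85, 103]) cube([105, 21, 1340]);
translate([1573, 85, 103]) cube([105, 21, 1340]);
translate([1750, 85, 103]) cube([105, 21, 1340]);
translate([1927, 85, 103]) cube([105, 21, 1340]);
translate([2104, 85, 103]) cube([105, 21, 1340]);


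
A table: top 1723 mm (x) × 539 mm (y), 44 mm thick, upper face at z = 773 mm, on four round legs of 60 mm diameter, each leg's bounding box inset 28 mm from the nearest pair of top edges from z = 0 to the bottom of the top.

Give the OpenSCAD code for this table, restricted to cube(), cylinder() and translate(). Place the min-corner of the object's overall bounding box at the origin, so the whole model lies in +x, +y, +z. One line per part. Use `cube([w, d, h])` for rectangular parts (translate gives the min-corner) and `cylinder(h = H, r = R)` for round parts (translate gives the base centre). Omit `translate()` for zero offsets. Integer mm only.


translate([0, 0, 729]) cube([1723, 539, 44]);
translate([58, 58, 0]) cylinder(h = 729, r = 30);
translate([1665, 58, 0]) cylinder(h = 729, r = 30);
translate([58, 481, 0]) cylinder(h = 729, r = 30);
translate([1665, 481, 0]) cylinder(h = 729, r = 30);


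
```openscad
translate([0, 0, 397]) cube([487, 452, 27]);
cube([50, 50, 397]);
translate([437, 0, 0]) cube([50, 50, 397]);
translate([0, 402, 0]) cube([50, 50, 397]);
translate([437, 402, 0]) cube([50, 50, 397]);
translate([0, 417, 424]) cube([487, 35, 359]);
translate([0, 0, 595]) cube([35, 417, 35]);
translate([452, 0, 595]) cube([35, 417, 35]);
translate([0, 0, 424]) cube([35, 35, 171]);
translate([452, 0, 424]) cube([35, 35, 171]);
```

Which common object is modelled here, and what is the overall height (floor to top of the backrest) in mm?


A chair. The overall height is 783 mm.

A slab on four corner posts with a tall panel at the back — a chair. The seat slab sits at z = 397 with thickness 27, and the 359 mm backrest starts at the seat top, so the overall height is 397 + 27 + 359 = 783 mm.


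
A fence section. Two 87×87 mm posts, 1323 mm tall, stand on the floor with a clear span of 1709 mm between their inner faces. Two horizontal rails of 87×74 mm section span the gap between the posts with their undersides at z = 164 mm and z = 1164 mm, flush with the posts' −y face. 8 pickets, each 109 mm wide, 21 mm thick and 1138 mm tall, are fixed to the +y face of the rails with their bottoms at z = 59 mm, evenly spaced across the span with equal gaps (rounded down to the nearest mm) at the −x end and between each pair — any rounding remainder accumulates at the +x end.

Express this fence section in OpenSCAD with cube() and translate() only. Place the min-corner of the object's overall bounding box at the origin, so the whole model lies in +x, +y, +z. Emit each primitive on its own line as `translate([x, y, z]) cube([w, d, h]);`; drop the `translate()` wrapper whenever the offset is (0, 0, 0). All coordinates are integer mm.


cube([87, 87, 1323]);
translate([1796, 0, 0]) cube([87, 87, 1323]);
translate([87, 0, 164]) cube([1709, 87, 74]);
translate([87, 0, 1164]) cube([1709, 87, 74]);
translate([180, 87, 59]) cube([109, 21, 1138]);
translate([382, 87, 59]) cube([109, 21, 1138]);
translate([584, 87, 59]) cube([109, 21, 1138]);
translate([786, 87, 59]) cube([109, 21, 1138]);
translate([988, 87, 59]) cube([109, 21, 1138]);
translate([1190, 87, 59]) cube([109, 21, 1138]);
translate([1392, 87, 59]) cube([109, 21, 1138]);
translate([1594, 87, 59]) cube([109, 21, 1138]);


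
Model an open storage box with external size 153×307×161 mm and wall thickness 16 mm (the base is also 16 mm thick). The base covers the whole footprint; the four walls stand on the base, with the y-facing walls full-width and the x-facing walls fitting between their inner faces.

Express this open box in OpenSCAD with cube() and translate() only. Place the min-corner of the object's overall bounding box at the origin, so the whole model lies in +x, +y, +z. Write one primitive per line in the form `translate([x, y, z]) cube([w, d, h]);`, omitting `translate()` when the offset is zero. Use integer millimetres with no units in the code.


cube([153, 307, 16]);
translate([0, 0, 16]) cube([153, 16, 145]);
translate([0, 291, 16]) cube([153, 16, 145]);
translate([0, 16, 16]) cube([16, 275, 145]);
translate([137, 16, 16]) cube([16, 275, 145]);


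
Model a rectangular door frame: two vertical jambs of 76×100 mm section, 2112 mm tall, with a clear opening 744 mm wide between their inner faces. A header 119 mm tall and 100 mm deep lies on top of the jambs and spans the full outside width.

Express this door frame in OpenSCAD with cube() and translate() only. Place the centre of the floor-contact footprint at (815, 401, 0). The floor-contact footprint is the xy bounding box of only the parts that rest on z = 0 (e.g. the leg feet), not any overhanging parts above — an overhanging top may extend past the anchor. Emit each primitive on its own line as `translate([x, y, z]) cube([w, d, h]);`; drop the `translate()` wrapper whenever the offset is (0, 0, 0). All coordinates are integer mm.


translate([367, 351, 0]) cube([76, 100, 2112]);
translate([1187, 351, 0]) cube([76, 100, 2112]);
translate([367, 351, 2112]) cube([896, 100, 119]);


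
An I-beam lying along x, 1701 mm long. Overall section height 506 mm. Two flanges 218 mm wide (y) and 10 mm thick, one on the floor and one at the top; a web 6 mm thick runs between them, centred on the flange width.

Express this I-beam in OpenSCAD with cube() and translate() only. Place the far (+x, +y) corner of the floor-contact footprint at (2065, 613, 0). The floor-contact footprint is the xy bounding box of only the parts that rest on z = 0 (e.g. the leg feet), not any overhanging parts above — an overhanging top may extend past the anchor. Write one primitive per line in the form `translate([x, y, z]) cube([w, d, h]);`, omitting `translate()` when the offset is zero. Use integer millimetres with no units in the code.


translate([364, 395, 0]) cube([1701, 218, 10]);
translate([364, 501, 10]) cube([1701, 6, 486]);
translate([364, 395, 496]) cube([1701, 218, 10]);


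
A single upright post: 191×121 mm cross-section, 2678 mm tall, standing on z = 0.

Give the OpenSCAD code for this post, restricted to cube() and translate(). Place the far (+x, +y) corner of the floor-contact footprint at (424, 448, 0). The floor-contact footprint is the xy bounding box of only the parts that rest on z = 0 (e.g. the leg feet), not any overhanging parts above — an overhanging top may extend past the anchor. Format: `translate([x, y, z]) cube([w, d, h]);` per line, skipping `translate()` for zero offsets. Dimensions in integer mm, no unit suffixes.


translate([233, 327, 0]) cube([191, 121, 2678]);


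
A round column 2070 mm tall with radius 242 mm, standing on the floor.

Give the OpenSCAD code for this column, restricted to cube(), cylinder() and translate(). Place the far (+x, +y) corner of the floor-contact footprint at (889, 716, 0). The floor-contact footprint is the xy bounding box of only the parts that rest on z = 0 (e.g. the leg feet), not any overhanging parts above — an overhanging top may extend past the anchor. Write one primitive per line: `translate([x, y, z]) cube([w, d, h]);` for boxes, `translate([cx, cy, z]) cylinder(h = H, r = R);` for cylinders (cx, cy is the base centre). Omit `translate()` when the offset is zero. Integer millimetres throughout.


translate([647, 474, 0]) cylinder(h = 2070, r = 242);


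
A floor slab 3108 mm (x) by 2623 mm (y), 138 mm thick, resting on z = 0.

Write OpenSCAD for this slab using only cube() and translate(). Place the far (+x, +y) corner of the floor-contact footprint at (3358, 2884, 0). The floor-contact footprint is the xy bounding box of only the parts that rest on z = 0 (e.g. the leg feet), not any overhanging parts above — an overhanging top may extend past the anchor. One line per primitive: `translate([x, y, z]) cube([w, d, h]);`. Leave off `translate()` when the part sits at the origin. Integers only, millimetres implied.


translate([250, 261, 0]) cube([3108, 2623, 138]);


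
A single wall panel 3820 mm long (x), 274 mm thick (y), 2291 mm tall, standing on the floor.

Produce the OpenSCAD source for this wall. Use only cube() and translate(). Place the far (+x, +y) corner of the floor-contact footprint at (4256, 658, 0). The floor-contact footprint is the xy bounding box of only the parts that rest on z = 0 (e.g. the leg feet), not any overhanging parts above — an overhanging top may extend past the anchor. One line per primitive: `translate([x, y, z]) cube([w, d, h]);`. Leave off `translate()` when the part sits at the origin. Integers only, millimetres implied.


translate([436, 384, 0]) cube([3820, 274, 2291]);


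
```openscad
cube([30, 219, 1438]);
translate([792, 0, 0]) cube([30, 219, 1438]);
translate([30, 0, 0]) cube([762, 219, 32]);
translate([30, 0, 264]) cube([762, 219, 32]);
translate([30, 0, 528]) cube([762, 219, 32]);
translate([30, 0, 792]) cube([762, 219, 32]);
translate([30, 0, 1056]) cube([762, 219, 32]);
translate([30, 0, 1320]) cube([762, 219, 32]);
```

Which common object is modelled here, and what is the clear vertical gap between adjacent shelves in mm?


A bookshelf. The clear shelf gap is 232 mm.

Two tall side panels with 6 horizontal boards between them — a bookshelf. The first two shelf undersides are at z = 0 and z = 264; with shelf thickness 32, the clear gap is 264 − 0 − 32 = 232 mm.


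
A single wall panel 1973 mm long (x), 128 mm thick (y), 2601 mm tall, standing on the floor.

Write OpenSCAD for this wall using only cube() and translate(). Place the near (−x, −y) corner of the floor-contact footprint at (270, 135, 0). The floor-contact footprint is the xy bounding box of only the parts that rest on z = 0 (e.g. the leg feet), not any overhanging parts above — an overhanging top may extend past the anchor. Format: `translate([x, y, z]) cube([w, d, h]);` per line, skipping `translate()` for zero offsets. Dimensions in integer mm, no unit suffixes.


translate([270, 135, 0]) cube([1973, 128, 2601]);


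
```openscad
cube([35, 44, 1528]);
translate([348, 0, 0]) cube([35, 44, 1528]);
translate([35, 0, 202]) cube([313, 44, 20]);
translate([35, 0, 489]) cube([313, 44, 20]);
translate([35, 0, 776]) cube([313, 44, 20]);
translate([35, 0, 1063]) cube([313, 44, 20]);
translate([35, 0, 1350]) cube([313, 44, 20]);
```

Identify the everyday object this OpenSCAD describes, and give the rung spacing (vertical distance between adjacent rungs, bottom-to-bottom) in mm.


A ladder. The rung spacing is 287 mm.

Two tall 35×44 posts with 5 short bars between them — a ladder. Adjacent rungs sit at z = 202 and z = 489, so the spacing is 489 − 202 = 287 mm.
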